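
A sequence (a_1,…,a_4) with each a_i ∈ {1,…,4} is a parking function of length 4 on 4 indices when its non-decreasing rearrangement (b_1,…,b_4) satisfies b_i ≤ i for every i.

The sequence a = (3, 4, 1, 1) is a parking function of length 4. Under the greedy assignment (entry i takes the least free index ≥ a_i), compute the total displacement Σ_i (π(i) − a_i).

Σπ(i) = 1+…+4 = 10; Σa = 3+4+1+1 = 9; disp = 10−9 = 1.

1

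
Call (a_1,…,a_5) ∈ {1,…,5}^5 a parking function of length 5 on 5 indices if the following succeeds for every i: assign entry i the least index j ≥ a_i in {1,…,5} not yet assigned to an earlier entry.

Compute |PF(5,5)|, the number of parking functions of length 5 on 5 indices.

#PF = (5−5+1)·(5+1)^(5−1) = 1·1296 = 1296 [KW]
One tuple (2,1,4,2,3) → sorted (1,2,2,3,4): b_i ≤ i ∀i, a PF.

1296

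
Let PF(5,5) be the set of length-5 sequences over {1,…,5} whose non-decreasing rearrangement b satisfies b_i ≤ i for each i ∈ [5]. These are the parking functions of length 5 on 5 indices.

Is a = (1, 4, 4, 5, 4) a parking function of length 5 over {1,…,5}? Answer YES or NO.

Order a: b = (1, 4, 4, 4, 5).
  b_1=1 ≤ 1
  b_2=4 > 2
  fails at i=2 ⇒ NO

NO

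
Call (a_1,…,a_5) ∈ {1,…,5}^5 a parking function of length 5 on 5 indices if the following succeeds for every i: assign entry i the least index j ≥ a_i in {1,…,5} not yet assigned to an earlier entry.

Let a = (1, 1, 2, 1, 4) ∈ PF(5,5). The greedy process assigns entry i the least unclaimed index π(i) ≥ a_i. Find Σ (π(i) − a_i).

6

Σπ = 15 ({1..5} each once); Σa = 1+1+2+1+4 = 9; disp = 15−9 = 6.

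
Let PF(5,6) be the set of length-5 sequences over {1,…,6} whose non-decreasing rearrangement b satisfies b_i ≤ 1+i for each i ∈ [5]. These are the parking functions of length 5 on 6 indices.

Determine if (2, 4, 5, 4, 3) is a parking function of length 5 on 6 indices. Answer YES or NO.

Sorted: b = (2, 3, 4, 4, 5).
  b_1=2 ≤ 2
  b_2=3 ≤ 3
  b_3=4 ≤ 4
  b_4=4 ≤ 5
  b_5=5 ≤ 6
All bounds hold ⇒ YES

YES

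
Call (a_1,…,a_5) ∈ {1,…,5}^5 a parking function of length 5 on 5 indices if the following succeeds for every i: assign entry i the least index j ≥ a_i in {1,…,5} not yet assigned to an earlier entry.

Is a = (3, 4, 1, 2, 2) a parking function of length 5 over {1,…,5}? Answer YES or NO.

Rearranged: b = (1, 2, 2, 3, 4).
  b_1=1 ≤ 1
  b_2=2 ≤ 2
  b_3=2 ≤ 3
  b_4=3 ≤ 4
  b_5=4 ≤ 5
All bounds hold ⇒ YES

YES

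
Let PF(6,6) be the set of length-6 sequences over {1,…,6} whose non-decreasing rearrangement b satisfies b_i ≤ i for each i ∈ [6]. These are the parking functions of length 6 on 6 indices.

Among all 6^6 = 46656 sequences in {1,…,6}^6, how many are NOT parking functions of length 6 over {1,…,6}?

|PF| = 1·7^5 = 1·16807 = 16807 [KW]
Example (4,5,6,3,4,2) → sorted (2,3,4,4,5,6): b_1=2>1, not a PF.
Total 46656; non-PF = 46656−16807 = 29849

29849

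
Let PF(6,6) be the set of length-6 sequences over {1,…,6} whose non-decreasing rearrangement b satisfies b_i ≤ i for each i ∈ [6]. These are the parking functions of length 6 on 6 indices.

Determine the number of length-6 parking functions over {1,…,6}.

16807

#PF = (7−6)·7^(6−1) = 1×16807 = 16807 (Pollak)
E.g. (3,1,2,3,2,3) → sorted (1,2,2,3,3,3): b_i ≤ i ∀i, a PF.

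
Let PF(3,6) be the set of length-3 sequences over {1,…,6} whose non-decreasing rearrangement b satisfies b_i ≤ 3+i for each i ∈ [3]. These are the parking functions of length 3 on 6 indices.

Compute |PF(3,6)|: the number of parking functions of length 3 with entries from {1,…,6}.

|PF(3,6)| = (6+1−3)·(6+1)^{3−1} = 4·49 = 196
Example (2,2,1) → sorted (1,2,2): b_i ≤ 3+i ∀i, a PF.

196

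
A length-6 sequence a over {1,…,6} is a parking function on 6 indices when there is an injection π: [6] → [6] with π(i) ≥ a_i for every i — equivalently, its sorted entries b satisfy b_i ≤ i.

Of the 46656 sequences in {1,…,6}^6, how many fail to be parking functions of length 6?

29849

#PF = (6+1−6)·(6+1)^{6−1} = 1 · 16807 = 16807
E.g. (4,5,5,1,2,4) → sorted (1,2,4,4,5,5): b_3=4>3, not a PF.
So 46656 − 16807 = 29849 fail.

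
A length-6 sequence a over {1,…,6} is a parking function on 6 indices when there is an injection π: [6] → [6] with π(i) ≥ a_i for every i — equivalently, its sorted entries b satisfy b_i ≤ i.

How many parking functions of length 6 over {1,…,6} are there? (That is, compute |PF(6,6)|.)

16807

|PF| = (6−6+1)·(6+1)^(6−1) = 1×16807 = 16807 (Konheim–Weiss)
One tuple (5,3,3,1,1,5) → sorted (1,1,3,3,5,5): b_i ≤ i ∀i, a PF.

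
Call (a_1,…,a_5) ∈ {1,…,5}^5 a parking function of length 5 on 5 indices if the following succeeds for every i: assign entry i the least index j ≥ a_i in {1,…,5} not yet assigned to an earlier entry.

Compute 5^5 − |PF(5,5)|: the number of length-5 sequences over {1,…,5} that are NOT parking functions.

|PF| = (5−5+1)·(5+1)^(5−1) = 1·1296 = 1296
E.g. (4,5,1,3,3) → sorted (1,3,3,4,5): b_2=3>2, not a PF.
Total 3125; non-PF = 3125−1296 = 1829

1829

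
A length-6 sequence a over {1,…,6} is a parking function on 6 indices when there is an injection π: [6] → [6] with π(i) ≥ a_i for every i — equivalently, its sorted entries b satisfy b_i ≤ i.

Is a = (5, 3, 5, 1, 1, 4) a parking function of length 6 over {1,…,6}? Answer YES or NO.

YES

Sorted: b = (1, 1, 3, 4, 5, 5).
  b_1=1 ≤ 1
  b_2=1 ≤ 2
  b_3=3 ≤ 3
  b_4=4 ≤ 4
  b_5=5 ≤ 5
  b_6=5 ≤ 6
All bounds hold ⇒ YES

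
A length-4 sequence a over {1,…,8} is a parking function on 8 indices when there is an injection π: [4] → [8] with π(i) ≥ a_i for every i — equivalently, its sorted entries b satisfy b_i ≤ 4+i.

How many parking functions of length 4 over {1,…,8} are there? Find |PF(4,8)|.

Count = (8+1−4)·(8+1)^{4−1} = 5 · 729 = 3645 (Konheim–Weiss)
Example (4,3,6,6) → sorted (3,4,6,6): b_i ≤ 4+i ∀i, a PF.

3645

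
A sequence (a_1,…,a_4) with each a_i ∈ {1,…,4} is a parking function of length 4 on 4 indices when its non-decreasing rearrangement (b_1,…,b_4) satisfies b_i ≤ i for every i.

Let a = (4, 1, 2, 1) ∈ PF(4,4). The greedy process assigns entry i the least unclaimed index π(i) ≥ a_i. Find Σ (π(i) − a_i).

Σπ = 10 ({1..4} each once); Σa = 4+1+2+1 = 8; disp = 10−8 = 2.

2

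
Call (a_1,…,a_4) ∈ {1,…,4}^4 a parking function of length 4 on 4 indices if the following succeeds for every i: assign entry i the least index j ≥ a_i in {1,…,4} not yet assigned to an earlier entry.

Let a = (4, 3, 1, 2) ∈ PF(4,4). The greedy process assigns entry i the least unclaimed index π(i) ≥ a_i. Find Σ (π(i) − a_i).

Σπ = 10 ({1..4} each once); Σa = 4+3+1+2 = 10; disp = 10−10 = 0.

0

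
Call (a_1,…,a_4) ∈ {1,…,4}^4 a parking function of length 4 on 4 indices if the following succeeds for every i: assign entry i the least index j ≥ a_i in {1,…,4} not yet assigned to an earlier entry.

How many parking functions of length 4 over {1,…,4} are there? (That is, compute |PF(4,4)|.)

125

|PF(4,4)| = (5−4)·5^(4−1) = 1·125 = 125
Example (1,1,1,4) → sorted (1,1,1,4): b_i ≤ i ∀i, a PF.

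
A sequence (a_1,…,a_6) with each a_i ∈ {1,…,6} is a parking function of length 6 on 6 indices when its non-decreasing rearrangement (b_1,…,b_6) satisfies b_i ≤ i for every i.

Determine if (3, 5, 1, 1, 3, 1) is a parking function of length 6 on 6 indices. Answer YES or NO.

Order a: b = (1, 1, 1, 3, 3, 5).
  b_1=1 ≤ 1
  b_2=1 ≤ 2
  b_3=1 ≤ 3
  b_4=3 ≤ 4
  b_5=3 ≤ 5
  b_6=5 ≤ 6
All bounds hold ⇒ YES

YES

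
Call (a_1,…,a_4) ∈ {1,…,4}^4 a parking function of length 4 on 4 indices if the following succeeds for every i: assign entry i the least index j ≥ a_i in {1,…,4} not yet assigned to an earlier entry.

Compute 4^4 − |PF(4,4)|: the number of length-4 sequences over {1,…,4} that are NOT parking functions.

131

|PF(4,4)| = (4+1−4)·(4+1)^{4−1} = 1 · 125 = 125 (Konheim–Weiss)
One tuple (2,2,3,2) → sorted (2,2,2,3): b_1=2>1, not a PF.
4^4 − 125 = 256 − 125 = 131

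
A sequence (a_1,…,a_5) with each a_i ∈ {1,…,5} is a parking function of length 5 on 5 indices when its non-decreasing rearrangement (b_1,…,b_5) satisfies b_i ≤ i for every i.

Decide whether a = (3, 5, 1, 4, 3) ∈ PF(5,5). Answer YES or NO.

NO

Sorted: b = (1, 3, 3, 4, 5).
  b_1=1 ≤ 1
  b_2=3 > 2
  fails at i=2 ⇒ NO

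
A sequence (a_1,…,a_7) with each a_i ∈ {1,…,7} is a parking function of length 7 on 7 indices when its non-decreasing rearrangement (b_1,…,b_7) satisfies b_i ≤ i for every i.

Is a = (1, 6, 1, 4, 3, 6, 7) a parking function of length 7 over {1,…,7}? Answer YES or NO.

NO

Sorted: b = (1, 1, 3, 4, 6, 6, 7).
  b_1=1 ≤ 1
  b_2=1 ≤ 2
  b_3=3 ≤ 3
  b_4=4 ≤ 4
  b_5=6 > 5
  fails at i=5 ⇒ NO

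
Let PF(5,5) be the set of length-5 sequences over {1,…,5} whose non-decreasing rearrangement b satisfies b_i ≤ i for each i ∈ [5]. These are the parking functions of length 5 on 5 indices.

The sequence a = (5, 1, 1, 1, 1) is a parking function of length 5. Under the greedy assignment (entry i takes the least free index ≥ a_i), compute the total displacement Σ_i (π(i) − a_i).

Σπ(i) = 1+…+5 = 15; Σa = 5+1+1+1+1 = 9; disp = 15−9 = 6.

6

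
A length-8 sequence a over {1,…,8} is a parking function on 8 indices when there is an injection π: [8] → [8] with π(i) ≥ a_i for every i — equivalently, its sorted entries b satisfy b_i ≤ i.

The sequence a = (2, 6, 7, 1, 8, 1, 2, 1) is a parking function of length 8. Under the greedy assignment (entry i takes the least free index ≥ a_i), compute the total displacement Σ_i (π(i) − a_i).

8

Σπ = 8·9/2 = 36 (π permutes [8]); Σa = 2+6+7+1+8+1+2+1 = 28; disp = 36−28 = 8.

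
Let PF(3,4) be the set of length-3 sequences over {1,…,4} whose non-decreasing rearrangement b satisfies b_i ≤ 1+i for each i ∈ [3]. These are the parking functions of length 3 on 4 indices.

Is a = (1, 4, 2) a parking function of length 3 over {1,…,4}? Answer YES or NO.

YES

Order a: b = (1, 2, 4).
  b_1=1 ≤ 2
  b_2=2 ≤ 3
  b_3=4 ≤ 4
All bounds hold ⇒ YES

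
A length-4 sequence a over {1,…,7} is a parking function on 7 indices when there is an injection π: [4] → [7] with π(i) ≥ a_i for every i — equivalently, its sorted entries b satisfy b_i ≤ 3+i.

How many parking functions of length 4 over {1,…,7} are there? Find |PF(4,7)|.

|PF| = 4·8^3 = 4×512 = 2048 (Konheim–Weiss)
Example (4,7,5,4) → sorted (4,4,5,7): b_i ≤ 3+i ∀i, a PF.

2048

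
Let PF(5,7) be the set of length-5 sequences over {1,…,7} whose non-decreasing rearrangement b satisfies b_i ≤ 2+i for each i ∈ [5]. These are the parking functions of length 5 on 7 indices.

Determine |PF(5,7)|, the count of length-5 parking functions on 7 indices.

Count = (7+1−5)·(7+1)^{5−1} = 3×4096 = 12288 (Pollak)
E.g. (3,4,7,3,1) → sorted (1,3,3,4,7): b_i ≤ 2+i ∀i, a PF.

12288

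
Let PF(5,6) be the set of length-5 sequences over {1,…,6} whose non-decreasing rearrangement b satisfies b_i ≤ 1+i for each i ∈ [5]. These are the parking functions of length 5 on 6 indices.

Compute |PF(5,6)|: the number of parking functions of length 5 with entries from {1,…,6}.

|PF| = (6−5+1)·(6+1)^(5−1) = 2×2401 = 4802 [KW]
Example (4,6,3,3,2) → sorted (2,3,3,4,6): b_i ≤ 1+i ∀i, a PF.

4802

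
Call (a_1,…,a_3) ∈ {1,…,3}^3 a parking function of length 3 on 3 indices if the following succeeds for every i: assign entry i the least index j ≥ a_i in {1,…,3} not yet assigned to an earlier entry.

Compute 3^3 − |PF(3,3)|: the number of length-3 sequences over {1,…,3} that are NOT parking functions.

Count = (4−3)·4^(3−1) = 1 · 16 = 16 (Konheim–Weiss)
Example (3,3,1) → sorted (1,3,3): b_2=3>2, not a PF.
Total 27; non-PF = 27−16 = 11

11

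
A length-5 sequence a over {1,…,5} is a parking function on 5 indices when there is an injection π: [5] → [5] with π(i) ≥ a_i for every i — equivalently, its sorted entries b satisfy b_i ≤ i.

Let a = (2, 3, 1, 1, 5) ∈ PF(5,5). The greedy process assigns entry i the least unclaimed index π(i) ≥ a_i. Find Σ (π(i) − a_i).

3

Σπ(i) = 1+…+5 = 15; Σa = 2+3+1+1+5 = 12; disp = 15−12 = 3.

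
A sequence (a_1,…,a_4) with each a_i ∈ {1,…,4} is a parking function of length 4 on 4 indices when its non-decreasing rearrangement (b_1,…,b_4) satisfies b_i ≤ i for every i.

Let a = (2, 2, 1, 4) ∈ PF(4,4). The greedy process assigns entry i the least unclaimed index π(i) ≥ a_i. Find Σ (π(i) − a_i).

Σπ = 10 ({1..4} each once); Σa = 2+2+1+4 = 9; disp = 10−9 = 1.

1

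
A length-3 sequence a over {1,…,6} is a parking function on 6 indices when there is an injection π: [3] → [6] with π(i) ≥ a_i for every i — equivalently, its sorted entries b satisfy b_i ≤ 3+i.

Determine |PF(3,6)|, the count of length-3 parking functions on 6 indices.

#PF = 4·7^2 = 4 · 49 = 196 [KW]
Example (3,3,4) → sorted (3,3,4): b_i ≤ 3+i ∀i, a PF.

196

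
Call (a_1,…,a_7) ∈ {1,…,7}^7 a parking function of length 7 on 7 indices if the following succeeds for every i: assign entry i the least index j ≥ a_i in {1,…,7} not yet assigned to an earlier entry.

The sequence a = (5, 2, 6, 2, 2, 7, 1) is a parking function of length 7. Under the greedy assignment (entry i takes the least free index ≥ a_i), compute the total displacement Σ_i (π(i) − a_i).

Σπ(i) = 1+…+7 = 28; Σa = 5+2+6+2+2+7+1 = 25; disp = 28−25 = 3.

3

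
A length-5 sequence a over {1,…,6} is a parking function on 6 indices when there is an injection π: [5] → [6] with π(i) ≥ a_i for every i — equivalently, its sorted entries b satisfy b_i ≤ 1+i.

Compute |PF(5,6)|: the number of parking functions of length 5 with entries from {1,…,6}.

|PF| = 2·7^4 = 2·2401 = 4802 (Pollak)
One tuple (3,4,5,2,2) → sorted (2,2,3,4,5): b_i ≤ 1+i ∀i, a PF.

4802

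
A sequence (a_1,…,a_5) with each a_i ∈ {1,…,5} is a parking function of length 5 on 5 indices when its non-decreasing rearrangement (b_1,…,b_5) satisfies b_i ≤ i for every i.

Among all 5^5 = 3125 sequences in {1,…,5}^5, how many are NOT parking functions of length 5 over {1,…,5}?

1829

|PF(5,5)| = 1·6^4 = 1×1296 = 1296 [KW]
One tuple (5,1,5,1,3) → sorted (1,1,3,5,5): b_4=5>4, not a PF.
5^5 − 1296 = 3125 − 1296 = 1829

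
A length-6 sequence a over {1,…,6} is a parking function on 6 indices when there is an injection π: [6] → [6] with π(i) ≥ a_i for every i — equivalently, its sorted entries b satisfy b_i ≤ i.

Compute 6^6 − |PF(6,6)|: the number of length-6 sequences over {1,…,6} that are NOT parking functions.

#PF = (6+1−6)·(6+1)^{6−1} = 1×16807 = 16807
Check (4,4,3,2,5,4) → sorted (2,3,4,4,4,5): b_1=2>1, not a PF.
So 46656 − 16807 = 29849 fail.

29849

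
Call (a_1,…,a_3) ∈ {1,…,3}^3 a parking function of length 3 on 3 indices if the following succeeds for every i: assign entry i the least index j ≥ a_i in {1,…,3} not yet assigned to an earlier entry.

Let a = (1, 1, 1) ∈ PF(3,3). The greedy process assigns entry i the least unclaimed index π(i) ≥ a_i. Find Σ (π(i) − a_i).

3

Σπ = 3·4/2 = 6 (π permutes [3]); Σa = 1+1+1 = 3; disp = 6−3 = 3.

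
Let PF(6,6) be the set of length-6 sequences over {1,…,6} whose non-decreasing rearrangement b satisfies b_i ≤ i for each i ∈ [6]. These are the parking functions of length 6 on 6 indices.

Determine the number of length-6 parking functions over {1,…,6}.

|PF(6,6)| = (6+1−6)·(6+1)^{6−1} = 1×16807 = 16807 [KW]
Check (6,3,2,2,1,4) → sorted (1,2,2,3,4,6): b_i ≤ i ∀i, a PF.

16807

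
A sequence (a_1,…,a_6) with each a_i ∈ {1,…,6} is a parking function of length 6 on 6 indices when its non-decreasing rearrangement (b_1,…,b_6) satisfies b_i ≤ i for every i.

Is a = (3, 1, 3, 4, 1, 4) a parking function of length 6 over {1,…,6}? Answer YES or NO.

YES

Order a: b = (1, 1, 3, 3, 4, 4).
  b_1=1 ≤ 1
  b_2=1 ≤ 2
  b_3=3 ≤ 3
  b_4=3 ≤ 4
  b_5=4 ≤ 5
  b_6=4 ≤ 6
All bounds hold ⇒ YES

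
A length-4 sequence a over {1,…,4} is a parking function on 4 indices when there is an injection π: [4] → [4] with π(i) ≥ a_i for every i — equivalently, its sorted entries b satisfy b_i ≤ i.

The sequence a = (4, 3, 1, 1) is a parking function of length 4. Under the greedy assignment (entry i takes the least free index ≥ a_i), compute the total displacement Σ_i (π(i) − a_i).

1

Σπ = 4·5/2 = 10 (π permutes [4]); Σa = 4+3+1+1 = 9; disp = 10−9 = 1.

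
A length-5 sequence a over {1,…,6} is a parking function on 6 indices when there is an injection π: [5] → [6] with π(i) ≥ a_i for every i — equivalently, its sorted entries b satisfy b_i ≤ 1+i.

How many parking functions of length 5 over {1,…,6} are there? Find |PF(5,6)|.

Count = (6−5+1)·(6+1)^(5−1) = 2 · 2401 = 4802 (Pollak)
One tuple (2,1,1,1,2) → sorted (1,1,1,2,2): b_i ≤ 1+i ∀i, a PF.

4802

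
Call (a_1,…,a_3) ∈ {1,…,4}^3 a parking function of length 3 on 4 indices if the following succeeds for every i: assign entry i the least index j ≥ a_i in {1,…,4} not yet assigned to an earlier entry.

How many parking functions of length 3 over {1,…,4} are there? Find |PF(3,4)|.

|PF| = (5−3)·5^(3−1) = 2×25 = 50
Check (3,1,3) → sorted (1,3,3): b_i ≤ 1+i ∀i, a PF.

50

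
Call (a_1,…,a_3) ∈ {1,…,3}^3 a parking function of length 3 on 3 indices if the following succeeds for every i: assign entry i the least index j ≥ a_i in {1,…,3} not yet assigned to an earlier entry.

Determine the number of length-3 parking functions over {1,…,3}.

#PF = (4−3)·4^(3−1) = 1×16 = 16 (Pollak)
E.g. (2,1,2) → sorted (1,2,2): b_i ≤ i ∀i, a PF.

16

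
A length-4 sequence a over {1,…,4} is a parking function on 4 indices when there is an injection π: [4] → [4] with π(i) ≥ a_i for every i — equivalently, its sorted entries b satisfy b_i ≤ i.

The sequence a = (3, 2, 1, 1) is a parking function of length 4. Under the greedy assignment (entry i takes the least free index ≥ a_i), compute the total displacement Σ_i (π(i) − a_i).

3

Σπ = 4·5/2 = 10 (π permutes [4]); Σa = 3+2+1+1 = 7; disp = 10−7 = 3.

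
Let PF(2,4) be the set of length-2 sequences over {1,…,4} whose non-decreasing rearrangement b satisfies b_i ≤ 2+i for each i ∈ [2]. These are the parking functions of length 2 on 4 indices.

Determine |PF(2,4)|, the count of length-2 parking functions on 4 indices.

Count = 3·5^1 = 3×5 = 15 [KW]
Check (3,4) → sorted (3,4): b_i ≤ 2+i ∀i, a PF.

15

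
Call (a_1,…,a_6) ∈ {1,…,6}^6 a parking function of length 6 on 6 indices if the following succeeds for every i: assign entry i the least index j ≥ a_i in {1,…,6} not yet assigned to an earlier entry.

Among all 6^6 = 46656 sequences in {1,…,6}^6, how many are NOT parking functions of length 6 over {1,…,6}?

#PF = 1·7^5 = 1×16807 = 16807
Check (6,5,1,5,5,5) → sorted (1,5,5,5,5,6): b_2=5>2, not a PF.
So 46656 − 16807 = 29849 fail.

29849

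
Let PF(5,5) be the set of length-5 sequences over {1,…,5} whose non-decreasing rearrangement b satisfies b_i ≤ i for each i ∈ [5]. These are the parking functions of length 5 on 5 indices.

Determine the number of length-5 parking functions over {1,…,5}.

1296

|PF(5,5)| = (5−5+1)·(5+1)^(5−1) = 1 · 1296 = 1296 (Pollak)
Example (1,2,3,4,5) → sorted (1,2,3,4,5): b_i ≤ i ∀i, a PF.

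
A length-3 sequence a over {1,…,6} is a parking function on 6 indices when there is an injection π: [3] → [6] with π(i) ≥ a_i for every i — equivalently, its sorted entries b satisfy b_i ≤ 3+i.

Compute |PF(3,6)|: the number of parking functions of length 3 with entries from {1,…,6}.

#PF = 4·7^2 = 4×49 = 196 (Pollak)
Example (2,2,6) → sorted (2,2,6): b_i ≤ 3+i ∀i, a PF.

196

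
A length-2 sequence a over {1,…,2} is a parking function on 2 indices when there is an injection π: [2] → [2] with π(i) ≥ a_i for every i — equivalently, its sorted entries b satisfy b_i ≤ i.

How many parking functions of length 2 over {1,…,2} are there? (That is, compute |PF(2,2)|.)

|PF| = (3−2)·3^(2−1) = 1 · 3 = 3 [KW]
One tuple (1,1) → sorted (1,1): b_i ≤ i ∀i, a PF.

3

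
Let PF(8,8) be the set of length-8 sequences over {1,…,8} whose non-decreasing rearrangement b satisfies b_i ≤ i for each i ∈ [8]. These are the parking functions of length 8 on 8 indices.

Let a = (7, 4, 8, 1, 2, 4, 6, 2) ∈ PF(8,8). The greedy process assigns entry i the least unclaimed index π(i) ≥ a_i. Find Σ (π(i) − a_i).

Σπ(i) = 1+…+8 = 36; Σa = 7+4+8+1+2+4+6+2 = 34; disp = 36−34 = 2.

2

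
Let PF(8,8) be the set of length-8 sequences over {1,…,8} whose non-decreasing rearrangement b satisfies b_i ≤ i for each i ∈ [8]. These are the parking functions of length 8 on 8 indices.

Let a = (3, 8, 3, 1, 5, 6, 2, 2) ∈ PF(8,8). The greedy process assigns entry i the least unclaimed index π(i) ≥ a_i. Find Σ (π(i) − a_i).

Σπ = 36 ({1..8} each once); Σa = 3+8+3+1+5+6+2+2 = 30; disp = 36−30 = 6.

6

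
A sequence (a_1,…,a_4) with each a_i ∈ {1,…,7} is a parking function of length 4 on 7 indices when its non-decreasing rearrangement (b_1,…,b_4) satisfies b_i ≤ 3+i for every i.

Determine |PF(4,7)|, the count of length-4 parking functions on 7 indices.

2048

Count = 4·8^3 = 4·512 = 2048
Check (6,4,1,2) → sorted (1,2,4,6): b_i ≤ 3+i ∀i, a PF.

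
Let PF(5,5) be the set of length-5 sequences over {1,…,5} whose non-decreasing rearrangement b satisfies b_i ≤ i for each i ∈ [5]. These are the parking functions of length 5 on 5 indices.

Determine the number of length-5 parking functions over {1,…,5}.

|PF| = (5−5+1)·(5+1)^(5−1) = 1·1296 = 1296 (Pollak)
E.g. (1,1,2,1,4) → sorted (1,1,1,2,4): b_i ≤ i ∀i, a PF.

1296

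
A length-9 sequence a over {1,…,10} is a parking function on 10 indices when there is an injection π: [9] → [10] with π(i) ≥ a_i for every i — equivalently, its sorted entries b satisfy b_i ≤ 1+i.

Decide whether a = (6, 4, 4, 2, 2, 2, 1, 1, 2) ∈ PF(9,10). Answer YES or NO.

Sorted: b = (1, 1, 2, 2, 2, 2, 4, 4, 6).
  b_1=1 ≤ 2
  b_2=1 ≤ 3
  b_3=2 ≤ 4
  b_4=2 ≤ 5
  b_5=2 ≤ 6
  b_6=2 ≤ 7
  b_7=4 ≤ 8
  b_8=4 ≤ 9
  b_9=6 ≤ 10
All bounds hold ⇒ YES

YES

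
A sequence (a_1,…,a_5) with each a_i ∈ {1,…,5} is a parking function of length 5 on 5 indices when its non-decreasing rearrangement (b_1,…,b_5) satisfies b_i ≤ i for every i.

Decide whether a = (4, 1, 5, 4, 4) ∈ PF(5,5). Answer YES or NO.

NO

Order a: b = (1, 4, 4, 4, 5).
  b_1=1 ≤ 1
  b_2=4 > 2
  fails at i=2 ⇒ NO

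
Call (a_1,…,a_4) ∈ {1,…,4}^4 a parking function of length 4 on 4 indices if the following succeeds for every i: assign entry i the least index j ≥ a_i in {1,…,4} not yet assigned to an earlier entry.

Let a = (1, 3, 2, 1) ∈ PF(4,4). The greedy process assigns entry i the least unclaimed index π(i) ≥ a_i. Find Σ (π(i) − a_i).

Σπ = 10 ({1..4} each once); Σa = 1+3+2+1 = 7; disp = 10−7 = 3.

3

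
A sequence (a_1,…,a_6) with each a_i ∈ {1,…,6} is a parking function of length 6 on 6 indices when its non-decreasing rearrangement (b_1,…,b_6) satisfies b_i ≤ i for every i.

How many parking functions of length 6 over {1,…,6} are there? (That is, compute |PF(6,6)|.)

16807

#PF = 1·7^5 = 1 · 16807 = 16807 [KW]
One tuple (1,2,6,3,2,1) → sorted (1,1,2,2,3,6): b_i ≤ i ∀i, a PF.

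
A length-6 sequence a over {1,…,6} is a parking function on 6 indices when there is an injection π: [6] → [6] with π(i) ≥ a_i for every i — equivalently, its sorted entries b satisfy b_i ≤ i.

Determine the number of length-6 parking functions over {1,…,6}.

|PF| = (6+1−6)·(6+1)^{6−1} = 1 · 16807 = 16807 (Pollak)
E.g. (5,4,5,1,1,1) → sorted (1,1,1,4,5,5): b_i ≤ i ∀i, a PF.

16807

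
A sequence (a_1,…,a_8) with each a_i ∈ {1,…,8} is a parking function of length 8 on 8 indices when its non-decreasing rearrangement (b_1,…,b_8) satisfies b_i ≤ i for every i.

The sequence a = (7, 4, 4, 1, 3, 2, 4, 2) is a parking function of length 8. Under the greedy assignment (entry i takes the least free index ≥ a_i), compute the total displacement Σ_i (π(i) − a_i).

9

Σπ = 36 ({1..8} each once); Σa = 7+4+4+1+3+2+4+2 = 27; disp = 36−27 = 9.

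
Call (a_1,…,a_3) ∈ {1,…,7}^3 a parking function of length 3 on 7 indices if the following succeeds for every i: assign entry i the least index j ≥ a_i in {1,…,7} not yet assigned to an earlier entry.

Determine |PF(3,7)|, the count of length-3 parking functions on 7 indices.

|PF(3,7)| = (7−3+1)·(7+1)^(3−1) = 5·64 = 320 [KW]
One tuple (2,2,3) → sorted (2,2,3): b_i ≤ 4+i ∀i, a PF.

320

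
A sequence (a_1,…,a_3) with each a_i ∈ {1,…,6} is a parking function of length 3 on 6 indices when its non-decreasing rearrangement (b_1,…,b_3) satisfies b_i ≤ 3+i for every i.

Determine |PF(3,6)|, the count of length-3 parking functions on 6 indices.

|PF(3,6)| = (6+1−3)·(6+1)^{3−1} = 4·49 = 196
Example (2,1,6) → sorted (1,2,6): b_i ≤ 3+i ∀i, a PF.

196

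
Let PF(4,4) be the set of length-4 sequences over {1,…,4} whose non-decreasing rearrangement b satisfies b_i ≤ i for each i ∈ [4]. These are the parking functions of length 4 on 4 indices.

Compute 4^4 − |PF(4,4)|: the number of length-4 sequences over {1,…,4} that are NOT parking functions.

131

|PF| = (4+1−4)·(4+1)^{4−1} = 1·125 = 125
E.g. (1,4,2,4) → sorted (1,2,4,4): b_3=4>3, not a PF.
4^4 − 125 = 256 − 125 = 131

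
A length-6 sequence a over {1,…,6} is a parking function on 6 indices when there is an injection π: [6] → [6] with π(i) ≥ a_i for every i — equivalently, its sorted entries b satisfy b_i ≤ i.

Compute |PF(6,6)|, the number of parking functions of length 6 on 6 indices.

|PF| = (6+1−6)·(6+1)^{6−1} = 1 · 16807 = 16807
Example (1,3,5,5,2,2) → sorted (1,2,2,3,5,5): b_i ≤ i ∀i, a PF.

16807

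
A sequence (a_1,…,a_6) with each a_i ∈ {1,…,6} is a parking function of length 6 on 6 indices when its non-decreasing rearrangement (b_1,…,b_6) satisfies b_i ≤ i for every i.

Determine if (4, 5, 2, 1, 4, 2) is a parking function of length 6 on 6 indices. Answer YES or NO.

Sorted: b = (1, 2, 2, 4, 4, 5).
  b_1=1 ≤ 1
  b_2=2 ≤ 2
  b_3=2 ≤ 3
  b_4=4 ≤ 4
  b_5=4 ≤ 5
  b_6=5 ≤ 6
All bounds hold ⇒ YES

YES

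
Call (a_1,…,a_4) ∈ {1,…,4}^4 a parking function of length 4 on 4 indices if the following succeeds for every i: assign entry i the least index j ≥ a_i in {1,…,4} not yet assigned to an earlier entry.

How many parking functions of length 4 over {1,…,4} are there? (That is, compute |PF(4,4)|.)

|PF| = (4−4+1)·(4+1)^(4−1) = 1 · 125 = 125
Example (1,2,2,2) → sorted (1,2,2,2): b_i ≤ i ∀i, a PF.

125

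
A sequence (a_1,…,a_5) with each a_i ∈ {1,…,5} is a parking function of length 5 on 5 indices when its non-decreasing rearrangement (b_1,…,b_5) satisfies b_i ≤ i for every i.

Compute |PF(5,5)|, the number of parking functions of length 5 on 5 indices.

1296

|PF(5,5)| = (6−5)·6^(5−1) = 1 · 1296 = 1296 (Pollak)
Example (4,2,3,1,2) → sorted (1,2,2,3,4): b_i ≤ i ∀i, a PF.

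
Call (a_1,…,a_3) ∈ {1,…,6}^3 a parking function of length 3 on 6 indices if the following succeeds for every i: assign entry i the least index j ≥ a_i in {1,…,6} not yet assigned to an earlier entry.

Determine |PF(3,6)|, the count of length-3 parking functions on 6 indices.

#PF = 4·7^2 = 4×49 = 196 (Pollak)
One tuple (1,1,5) → sorted (1,1,5): b_i ≤ 3+i ∀i, a PF.

196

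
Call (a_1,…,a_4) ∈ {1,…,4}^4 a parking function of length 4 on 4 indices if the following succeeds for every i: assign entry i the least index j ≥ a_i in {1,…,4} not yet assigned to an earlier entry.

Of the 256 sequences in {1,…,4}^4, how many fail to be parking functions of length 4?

131

|PF(4,4)| = (4+1−4)·(4+1)^{4−1} = 1 · 125 = 125
Check (4,4,4,2) → sorted (2,4,4,4): b_1=2>1, not a PF.
4^4 − 125 = 256 − 125 = 131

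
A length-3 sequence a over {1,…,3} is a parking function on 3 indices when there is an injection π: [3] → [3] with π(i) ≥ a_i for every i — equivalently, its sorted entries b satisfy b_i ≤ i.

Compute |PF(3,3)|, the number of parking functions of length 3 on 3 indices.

|PF| = (3+1−3)·(3+1)^{3−1} = 1×16 = 16 (Konheim–Weiss)
E.g. (3,1,2) → sorted (1,2,3): b_i ≤ i ∀i, a PF.

16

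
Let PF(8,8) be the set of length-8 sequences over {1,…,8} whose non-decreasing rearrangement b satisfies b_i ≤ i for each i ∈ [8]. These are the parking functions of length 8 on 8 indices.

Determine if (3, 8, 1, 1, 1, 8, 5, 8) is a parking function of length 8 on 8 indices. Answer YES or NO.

NO

Sorted: b = (1, 1, 1, 3, 5, 8, 8, 8).
  b_1=1 ≤ 1
  b_2=1 ≤ 2
  b_3=1 ≤ 3
  b_4=3 ≤ 4
  b_5=5 ≤ 5
  b_6=8 > 6
  fails at i=6 ⇒ NO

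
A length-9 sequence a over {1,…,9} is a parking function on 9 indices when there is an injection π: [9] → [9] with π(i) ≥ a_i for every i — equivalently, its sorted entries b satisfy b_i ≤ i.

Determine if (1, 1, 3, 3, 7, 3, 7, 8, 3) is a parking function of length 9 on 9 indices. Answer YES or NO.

Order a: b = (1, 1, 3, 3, 3, 3, 7, 7, 8).
  b_1=1 ≤ 1
  b_2=1 ≤ 2
  b_3=3 ≤ 3
  b_4=3 ≤ 4
  b_5=3 ≤ 5
  b_6=3 ≤ 6
  b_7=7 ≤ 7
  b_8=7 ≤ 8
  b_9=8 ≤ 9
All bounds hold ⇒ YES

YES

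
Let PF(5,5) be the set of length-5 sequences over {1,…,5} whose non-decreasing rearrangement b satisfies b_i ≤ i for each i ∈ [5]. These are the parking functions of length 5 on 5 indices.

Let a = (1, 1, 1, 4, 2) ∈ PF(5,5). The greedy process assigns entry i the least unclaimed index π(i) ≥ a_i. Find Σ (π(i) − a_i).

6

Σπ(i) = 1+…+5 = 15; Σa = 1+1+1+4+2 = 9; disp = 15−9 = 6.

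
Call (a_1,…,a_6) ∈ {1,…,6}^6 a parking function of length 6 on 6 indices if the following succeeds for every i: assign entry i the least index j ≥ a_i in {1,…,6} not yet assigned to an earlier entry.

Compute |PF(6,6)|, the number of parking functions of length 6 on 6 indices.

16807

#PF = 1·7^5 = 1 · 16807 = 16807
One tuple (1,3,3,4,1,1) → sorted (1,1,1,3,3,4): b_i ≤ i ∀i, a PF.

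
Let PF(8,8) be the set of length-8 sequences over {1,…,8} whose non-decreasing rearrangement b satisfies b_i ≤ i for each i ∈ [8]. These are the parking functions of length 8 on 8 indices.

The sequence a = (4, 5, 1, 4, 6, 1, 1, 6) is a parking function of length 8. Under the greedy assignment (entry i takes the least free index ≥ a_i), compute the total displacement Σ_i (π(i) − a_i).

8

Σπ = 36 ({1..8} each once); Σa = 4+5+1+4+6+1+1+6 = 28; disp = 36−28 = 8.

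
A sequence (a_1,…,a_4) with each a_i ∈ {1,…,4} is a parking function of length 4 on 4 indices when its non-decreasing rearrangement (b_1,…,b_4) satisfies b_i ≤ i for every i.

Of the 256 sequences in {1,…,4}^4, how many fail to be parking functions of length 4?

|PF(4,4)| = (4+1−4)·(4+1)^{4−1} = 1 · 125 = 125 [KW]
Example (4,4,4,1) → sorted (1,4,4,4): b_2=4>2, not a PF.
4^4 − 125 = 256 − 125 = 131

131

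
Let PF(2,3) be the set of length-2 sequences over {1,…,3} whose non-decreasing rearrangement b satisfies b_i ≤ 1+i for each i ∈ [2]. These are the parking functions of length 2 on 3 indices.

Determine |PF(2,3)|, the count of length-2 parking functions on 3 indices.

8

|PF| = (3−2+1)·(3+1)^(2−1) = 2×4 = 8 (Pollak)
One tuple (2,1) → sorted (1,2): b_i ≤ 1+i ∀i, a PF.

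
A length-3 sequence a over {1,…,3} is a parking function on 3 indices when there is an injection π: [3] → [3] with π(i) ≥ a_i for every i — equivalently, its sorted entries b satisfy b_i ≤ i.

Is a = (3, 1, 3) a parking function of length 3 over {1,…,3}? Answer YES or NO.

NO

Order a: b = (1, 3, 3).
  b_1=1 ≤ 1
  b_2=3 > 2
  fails at i=2 ⇒ NO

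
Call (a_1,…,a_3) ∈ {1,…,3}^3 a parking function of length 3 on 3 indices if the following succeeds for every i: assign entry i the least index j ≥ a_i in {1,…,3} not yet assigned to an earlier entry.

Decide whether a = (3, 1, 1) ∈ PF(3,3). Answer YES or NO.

Order a: b = (1, 1, 3).
  b_1=1 ≤ 1
  b_2=1 ≤ 2
  b_3=3 ≤ 3
All bounds hold ⇒ YES

YES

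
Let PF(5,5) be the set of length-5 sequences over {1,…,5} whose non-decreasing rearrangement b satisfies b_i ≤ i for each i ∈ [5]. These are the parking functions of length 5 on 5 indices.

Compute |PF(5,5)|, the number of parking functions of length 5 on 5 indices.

Count = (5−5+1)·(5+1)^(5−1) = 1 · 1296 = 1296 (Pollak)
Check (1,3,4,2,5) → sorted (1,2,3,4,5): b_i ≤ i ∀i, a PF.

1296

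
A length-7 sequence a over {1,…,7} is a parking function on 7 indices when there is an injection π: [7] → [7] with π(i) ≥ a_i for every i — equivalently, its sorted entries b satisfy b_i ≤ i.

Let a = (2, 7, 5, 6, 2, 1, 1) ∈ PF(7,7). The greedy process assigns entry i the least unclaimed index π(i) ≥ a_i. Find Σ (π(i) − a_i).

Σπ(i) = 1+…+7 = 28; Σa = 2+7+5+6+2+1+1 = 24; disp = 28−24 = 4.

4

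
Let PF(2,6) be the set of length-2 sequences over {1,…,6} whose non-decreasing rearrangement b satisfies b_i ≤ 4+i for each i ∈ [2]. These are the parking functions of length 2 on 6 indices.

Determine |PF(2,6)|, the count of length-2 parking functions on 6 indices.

|PF(2,6)| = (6+1−2)·(6+1)^{2−1} = 5 · 7 = 35 (Pollak)
E.g. (5,1) → sorted (1,5): b_i ≤ 4+i ∀i, a PF.

35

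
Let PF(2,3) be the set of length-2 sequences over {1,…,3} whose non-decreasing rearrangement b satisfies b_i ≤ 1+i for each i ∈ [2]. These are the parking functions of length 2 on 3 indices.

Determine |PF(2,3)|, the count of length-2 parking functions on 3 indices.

8

|PF| = (3+1−2)·(3+1)^{2−1} = 2·4 = 8
Example (2,1) → sorted (1,2): b_i ≤ 1+i ∀i, a PF.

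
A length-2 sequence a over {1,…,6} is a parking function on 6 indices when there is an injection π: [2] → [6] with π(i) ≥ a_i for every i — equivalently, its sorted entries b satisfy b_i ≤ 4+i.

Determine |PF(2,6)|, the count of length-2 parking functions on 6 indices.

35

|PF(2,6)| = (6−2+1)·(6+1)^(2−1) = 5 · 7 = 35 [KW]
Check (4,2) → sorted (2,4): b_i ≤ 4+i ∀i, a PF.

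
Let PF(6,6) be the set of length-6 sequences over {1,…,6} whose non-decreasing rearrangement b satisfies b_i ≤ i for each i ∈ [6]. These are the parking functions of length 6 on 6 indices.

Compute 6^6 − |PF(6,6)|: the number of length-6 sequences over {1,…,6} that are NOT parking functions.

Count = 1·7^5 = 1 · 16807 = 16807 [KW]
Example (6,6,3,3,5,6) → sorted (3,3,5,6,6,6): b_1=3>1, not a PF.
So 46656 − 16807 = 29849 fail.

29849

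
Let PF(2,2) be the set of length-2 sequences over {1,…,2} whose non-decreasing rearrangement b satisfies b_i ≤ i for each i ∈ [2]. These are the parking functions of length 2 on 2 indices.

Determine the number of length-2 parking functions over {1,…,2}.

Count = (3−2)·3^(2−1) = 1×3 = 3
E.g. (2,1) → sorted (1,2): b_i ≤ i ∀i, a PF.

3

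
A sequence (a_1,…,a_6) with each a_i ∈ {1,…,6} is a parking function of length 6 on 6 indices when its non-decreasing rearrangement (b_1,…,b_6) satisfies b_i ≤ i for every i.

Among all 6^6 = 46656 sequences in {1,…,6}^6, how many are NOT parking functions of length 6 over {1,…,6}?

29849

|PF| = (6−6+1)·(6+1)^(6−1) = 1 · 16807 = 16807
One tuple (4,4,6,6,4,4) → sorted (4,4,4,4,6,6): b_1=4>1, not a PF.
So 46656 − 16807 = 29849 fail.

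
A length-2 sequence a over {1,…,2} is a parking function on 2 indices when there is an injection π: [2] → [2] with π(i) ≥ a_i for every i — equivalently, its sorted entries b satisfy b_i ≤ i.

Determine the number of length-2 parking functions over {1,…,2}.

#PF = (2−2+1)·(2+1)^(2−1) = 1 · 3 = 3 (Pollak)
One tuple (2,1) → sorted (1,2): b_i ≤ i ∀i, a PF.

3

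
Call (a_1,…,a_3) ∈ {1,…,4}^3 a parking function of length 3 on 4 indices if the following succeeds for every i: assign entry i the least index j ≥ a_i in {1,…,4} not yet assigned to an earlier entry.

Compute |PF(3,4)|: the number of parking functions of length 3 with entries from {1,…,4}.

50

Count = (4−3+1)·(4+1)^(3−1) = 2×25 = 50 (Konheim–Weiss)
Check (1,4,1) → sorted (1,1,4): b_i ≤ 1+i ∀i, a PF.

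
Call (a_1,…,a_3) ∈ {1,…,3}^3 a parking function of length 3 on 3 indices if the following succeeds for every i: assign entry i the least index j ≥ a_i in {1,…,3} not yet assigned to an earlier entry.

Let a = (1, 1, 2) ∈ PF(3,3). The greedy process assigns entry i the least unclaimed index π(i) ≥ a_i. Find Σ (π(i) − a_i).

2

Σπ(i) = 1+…+3 = 6; Σa = 1+1+2 = 4; disp = 6−4 = 2.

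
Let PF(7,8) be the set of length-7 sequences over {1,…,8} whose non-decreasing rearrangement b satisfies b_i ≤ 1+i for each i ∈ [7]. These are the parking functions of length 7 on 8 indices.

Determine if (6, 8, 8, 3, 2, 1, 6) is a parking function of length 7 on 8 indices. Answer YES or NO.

Sorted: b = (1, 2, 3, 6, 6, 8, 8).
  b_1=1 ≤ 2
  b_2=2 ≤ 3
  b_3=3 ≤ 4
  b_4=6 > 5
  fails at i=4 ⇒ NO

NO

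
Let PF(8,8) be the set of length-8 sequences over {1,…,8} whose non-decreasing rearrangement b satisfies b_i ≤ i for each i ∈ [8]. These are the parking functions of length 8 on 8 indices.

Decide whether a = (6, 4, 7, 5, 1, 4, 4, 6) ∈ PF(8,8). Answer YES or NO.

Order a: b = (1, 4, 4, 4, 5, 6, 6, 7).
  b_1=1 ≤ 1
  b_2=4 > 2
  fails at i=2 ⇒ NO

NO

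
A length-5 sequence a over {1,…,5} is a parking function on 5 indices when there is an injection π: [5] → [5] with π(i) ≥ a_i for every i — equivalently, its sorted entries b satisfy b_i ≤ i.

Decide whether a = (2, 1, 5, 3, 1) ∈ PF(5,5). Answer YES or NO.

YES

Sorted: b = (1, 1, 2, 3, 5).
  b_1=1 ≤ 1
  b_2=1 ≤ 2
  b_3=2 ≤ 3
  b_4=3 ≤ 4
  b_5=5 ≤ 5
All bounds hold ⇒ YES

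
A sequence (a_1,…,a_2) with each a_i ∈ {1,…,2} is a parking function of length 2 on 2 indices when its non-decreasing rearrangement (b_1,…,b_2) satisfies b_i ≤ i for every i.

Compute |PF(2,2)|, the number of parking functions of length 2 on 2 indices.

3

|PF(2,2)| = (2−2+1)·(2+1)^(2−1) = 1×3 = 3 (Konheim–Weiss)
E.g. (1,2) → sorted (1,2): b_i ≤ i ∀i, a PF.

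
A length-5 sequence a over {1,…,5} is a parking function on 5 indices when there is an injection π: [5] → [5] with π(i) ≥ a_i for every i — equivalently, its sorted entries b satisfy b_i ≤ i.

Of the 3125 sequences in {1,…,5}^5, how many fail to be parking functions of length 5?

1829

|PF| = (6−5)·6^(5−1) = 1 · 1296 = 1296
Example (4,5,4,4,5) → sorted (4,4,4,5,5): b_1=4>1, not a PF.
Total 3125; non-PF = 3125−1296 = 1829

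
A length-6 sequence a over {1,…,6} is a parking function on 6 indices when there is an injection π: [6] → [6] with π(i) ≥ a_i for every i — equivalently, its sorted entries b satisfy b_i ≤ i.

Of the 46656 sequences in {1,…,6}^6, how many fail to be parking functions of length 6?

|PF| = (6−6+1)·(6+1)^(6−1) = 1·16807 = 16807 [KW]
Check (3,2,6,6,3,6) → sorted (2,3,3,6,6,6): b_1=2>1, not a PF.
Total 46656; non-PF = 46656−16807 = 29849

29849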